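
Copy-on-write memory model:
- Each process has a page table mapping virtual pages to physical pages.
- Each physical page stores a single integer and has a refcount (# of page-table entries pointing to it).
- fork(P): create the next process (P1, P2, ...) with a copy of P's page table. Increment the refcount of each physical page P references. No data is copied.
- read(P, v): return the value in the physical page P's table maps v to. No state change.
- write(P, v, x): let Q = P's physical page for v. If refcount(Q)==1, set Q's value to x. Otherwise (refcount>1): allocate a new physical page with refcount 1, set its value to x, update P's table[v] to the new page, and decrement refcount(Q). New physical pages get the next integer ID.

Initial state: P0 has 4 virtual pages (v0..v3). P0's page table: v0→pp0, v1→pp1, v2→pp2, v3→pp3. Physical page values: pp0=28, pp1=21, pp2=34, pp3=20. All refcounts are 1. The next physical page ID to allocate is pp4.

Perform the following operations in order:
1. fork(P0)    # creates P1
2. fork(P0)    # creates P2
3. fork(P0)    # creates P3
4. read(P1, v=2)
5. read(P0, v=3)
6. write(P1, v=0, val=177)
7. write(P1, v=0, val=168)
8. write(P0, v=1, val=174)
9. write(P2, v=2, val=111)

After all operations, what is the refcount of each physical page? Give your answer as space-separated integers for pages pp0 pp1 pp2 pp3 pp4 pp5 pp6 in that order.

Answer: 3 3 3 4 1 1 1

Derivation:
Op 1: fork(P0) -> P1. 4 ppages; refcounts: pp0:2 pp1:2 pp2:2 pp3:2
Op 2: fork(P0) -> P2. 4 ppages; refcounts: pp0:3 pp1:3 pp2:3 pp3:3
Op 3: fork(P0) -> P3. 4 ppages; refcounts: pp0:4 pp1:4 pp2:4 pp3:4
Op 4: read(P1, v2) -> 34. No state change.
Op 5: read(P0, v3) -> 20. No state change.
Op 6: write(P1, v0, 177). refcount(pp0)=4>1 -> COPY to pp4. 5 ppages; refcounts: pp0:3 pp1:4 pp2:4 pp3:4 pp4:1
Op 7: write(P1, v0, 168). refcount(pp4)=1 -> write in place. 5 ppages; refcounts: pp0:3 pp1:4 pp2:4 pp3:4 pp4:1
Op 8: write(P0, v1, 174). refcount(pp1)=4>1 -> COPY to pp5. 6 ppages; refcounts: pp0:3 pp1:3 pp2:4 pp3:4 pp4:1 pp5:1
Op 9: write(P2, v2, 111). refcount(pp2)=4>1 -> COPY to pp6. 7 ppages; refcounts: pp0:3 pp1:3 pp2:3 pp3:4 pp4:1 pp5:1 pp6:1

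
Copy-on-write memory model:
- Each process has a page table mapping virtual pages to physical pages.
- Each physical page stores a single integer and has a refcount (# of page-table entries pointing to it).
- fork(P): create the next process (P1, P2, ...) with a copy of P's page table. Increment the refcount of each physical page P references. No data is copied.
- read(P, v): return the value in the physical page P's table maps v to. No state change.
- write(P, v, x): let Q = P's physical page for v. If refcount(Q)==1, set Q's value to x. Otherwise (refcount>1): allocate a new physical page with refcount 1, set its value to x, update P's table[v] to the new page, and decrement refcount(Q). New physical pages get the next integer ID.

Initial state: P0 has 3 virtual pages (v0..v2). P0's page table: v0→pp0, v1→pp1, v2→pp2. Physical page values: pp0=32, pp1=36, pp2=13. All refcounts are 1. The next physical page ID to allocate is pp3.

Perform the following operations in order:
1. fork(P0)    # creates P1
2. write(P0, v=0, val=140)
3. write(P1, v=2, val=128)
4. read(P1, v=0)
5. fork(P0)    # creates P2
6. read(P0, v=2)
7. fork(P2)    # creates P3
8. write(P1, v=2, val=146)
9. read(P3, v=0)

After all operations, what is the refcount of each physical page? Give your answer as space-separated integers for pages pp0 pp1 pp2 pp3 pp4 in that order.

Op 1: fork(P0) -> P1. 3 ppages; refcounts: pp0:2 pp1:2 pp2:2
Op 2: write(P0, v0, 140). refcount(pp0)=2>1 -> COPY to pp3. 4 ppages; refcounts: pp0:1 pp1:2 pp2:2 pp3:1
Op 3: write(P1, v2, 128). refcount(pp2)=2>1 -> COPY to pp4. 5 ppages; refcounts: pp0:1 pp1:2 pp2:1 pp3:1 pp4:1
Op 4: read(P1, v0) -> 32. No state change.
Op 5: fork(P0) -> P2. 5 ppages; refcounts: pp0:1 pp1:3 pp2:2 pp3:2 pp4:1
Op 6: read(P0, v2) -> 13. No state change.
Op 7: fork(P2) -> P3. 5 ppages; refcounts: pp0:1 pp1:4 pp2:3 pp3:3 pp4:1
Op 8: write(P1, v2, 146). refcount(pp4)=1 -> write in place. 5 ppages; refcounts: pp0:1 pp1:4 pp2:3 pp3:3 pp4:1
Op 9: read(P3, v0) -> 140. No state change.

Answer: 1 4 3 3 1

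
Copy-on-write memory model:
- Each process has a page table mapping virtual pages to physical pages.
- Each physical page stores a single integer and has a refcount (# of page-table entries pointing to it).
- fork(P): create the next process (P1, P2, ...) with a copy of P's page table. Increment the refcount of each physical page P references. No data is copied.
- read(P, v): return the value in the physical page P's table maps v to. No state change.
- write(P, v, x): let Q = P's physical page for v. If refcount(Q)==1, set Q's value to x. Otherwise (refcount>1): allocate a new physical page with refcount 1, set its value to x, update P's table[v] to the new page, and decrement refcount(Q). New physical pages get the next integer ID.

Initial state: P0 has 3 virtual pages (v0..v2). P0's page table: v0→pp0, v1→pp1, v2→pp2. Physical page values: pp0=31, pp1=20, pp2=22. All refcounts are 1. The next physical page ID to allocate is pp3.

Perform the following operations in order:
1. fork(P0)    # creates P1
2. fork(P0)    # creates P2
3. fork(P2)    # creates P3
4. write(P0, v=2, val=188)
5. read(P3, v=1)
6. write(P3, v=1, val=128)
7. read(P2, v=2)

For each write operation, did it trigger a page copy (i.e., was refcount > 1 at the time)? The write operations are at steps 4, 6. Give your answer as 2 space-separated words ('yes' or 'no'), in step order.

Op 1: fork(P0) -> P1. 3 ppages; refcounts: pp0:2 pp1:2 pp2:2
Op 2: fork(P0) -> P2. 3 ppages; refcounts: pp0:3 pp1:3 pp2:3
Op 3: fork(P2) -> P3. 3 ppages; refcounts: pp0:4 pp1:4 pp2:4
Op 4: write(P0, v2, 188). refcount(pp2)=4>1 -> COPY to pp3. 4 ppages; refcounts: pp0:4 pp1:4 pp2:3 pp3:1
Op 5: read(P3, v1) -> 20. No state change.
Op 6: write(P3, v1, 128). refcount(pp1)=4>1 -> COPY to pp4. 5 ppages; refcounts: pp0:4 pp1:3 pp2:3 pp3:1 pp4:1
Op 7: read(P2, v2) -> 22. No state change.

yes yes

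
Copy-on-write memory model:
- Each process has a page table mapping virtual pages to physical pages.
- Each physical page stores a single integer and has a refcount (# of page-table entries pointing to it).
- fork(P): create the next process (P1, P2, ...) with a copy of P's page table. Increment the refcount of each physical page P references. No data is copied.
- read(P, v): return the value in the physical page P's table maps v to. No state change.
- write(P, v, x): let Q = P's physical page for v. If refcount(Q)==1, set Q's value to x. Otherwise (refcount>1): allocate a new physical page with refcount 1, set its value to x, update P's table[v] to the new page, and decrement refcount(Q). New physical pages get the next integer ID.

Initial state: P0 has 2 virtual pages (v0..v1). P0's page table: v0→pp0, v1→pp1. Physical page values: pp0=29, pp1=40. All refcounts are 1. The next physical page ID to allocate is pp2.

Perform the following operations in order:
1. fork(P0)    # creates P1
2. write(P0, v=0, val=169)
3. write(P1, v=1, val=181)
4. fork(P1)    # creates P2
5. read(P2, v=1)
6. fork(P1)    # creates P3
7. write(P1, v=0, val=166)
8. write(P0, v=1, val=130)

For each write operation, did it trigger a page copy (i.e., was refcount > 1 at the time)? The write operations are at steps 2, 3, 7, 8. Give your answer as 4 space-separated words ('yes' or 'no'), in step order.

Op 1: fork(P0) -> P1. 2 ppages; refcounts: pp0:2 pp1:2
Op 2: write(P0, v0, 169). refcount(pp0)=2>1 -> COPY to pp2. 3 ppages; refcounts: pp0:1 pp1:2 pp2:1
Op 3: write(P1, v1, 181). refcount(pp1)=2>1 -> COPY to pp3. 4 ppages; refcounts: pp0:1 pp1:1 pp2:1 pp3:1
Op 4: fork(P1) -> P2. 4 ppages; refcounts: pp0:2 pp1:1 pp2:1 pp3:2
Op 5: read(P2, v1) -> 181. No state change.
Op 6: fork(P1) -> P3. 4 ppages; refcounts: pp0:3 pp1:1 pp2:1 pp3:3
Op 7: write(P1, v0, 166). refcount(pp0)=3>1 -> COPY to pp4. 5 ppages; refcounts: pp0:2 pp1:1 pp2:1 pp3:3 pp4:1
Op 8: write(P0, v1, 130). refcount(pp1)=1 -> write in place. 5 ppages; refcounts: pp0:2 pp1:1 pp2:1 pp3:3 pp4:1

yes yes yes no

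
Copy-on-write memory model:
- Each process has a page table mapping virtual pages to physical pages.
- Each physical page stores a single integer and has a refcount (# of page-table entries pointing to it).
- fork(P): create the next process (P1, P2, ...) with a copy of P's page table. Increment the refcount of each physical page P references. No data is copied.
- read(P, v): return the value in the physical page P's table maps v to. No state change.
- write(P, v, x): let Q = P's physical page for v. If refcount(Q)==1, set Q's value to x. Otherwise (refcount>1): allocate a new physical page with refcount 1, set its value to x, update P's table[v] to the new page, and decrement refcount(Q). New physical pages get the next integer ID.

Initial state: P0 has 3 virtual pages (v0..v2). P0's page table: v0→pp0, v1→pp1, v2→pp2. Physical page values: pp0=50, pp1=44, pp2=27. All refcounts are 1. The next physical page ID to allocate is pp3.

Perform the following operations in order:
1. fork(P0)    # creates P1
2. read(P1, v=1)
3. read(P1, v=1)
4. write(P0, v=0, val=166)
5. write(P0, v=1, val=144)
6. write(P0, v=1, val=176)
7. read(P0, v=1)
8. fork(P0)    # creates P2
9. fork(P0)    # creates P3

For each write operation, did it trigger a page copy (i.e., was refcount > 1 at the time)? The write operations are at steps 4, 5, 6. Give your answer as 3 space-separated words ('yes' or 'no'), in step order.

Op 1: fork(P0) -> P1. 3 ppages; refcounts: pp0:2 pp1:2 pp2:2
Op 2: read(P1, v1) -> 44. No state change.
Op 3: read(P1, v1) -> 44. No state change.
Op 4: write(P0, v0, 166). refcount(pp0)=2>1 -> COPY to pp3. 4 ppages; refcounts: pp0:1 pp1:2 pp2:2 pp3:1
Op 5: write(P0, v1, 144). refcount(pp1)=2>1 -> COPY to pp4. 5 ppages; refcounts: pp0:1 pp1:1 pp2:2 pp3:1 pp4:1
Op 6: write(P0, v1, 176). refcount(pp4)=1 -> write in place. 5 ppages; refcounts: pp0:1 pp1:1 pp2:2 pp3:1 pp4:1
Op 7: read(P0, v1) -> 176. No state change.
Op 8: fork(P0) -> P2. 5 ppages; refcounts: pp0:1 pp1:1 pp2:3 pp3:2 pp4:2
Op 9: fork(P0) -> P3. 5 ppages; refcounts: pp0:1 pp1:1 pp2:4 pp3:3 pp4:3

yes yes no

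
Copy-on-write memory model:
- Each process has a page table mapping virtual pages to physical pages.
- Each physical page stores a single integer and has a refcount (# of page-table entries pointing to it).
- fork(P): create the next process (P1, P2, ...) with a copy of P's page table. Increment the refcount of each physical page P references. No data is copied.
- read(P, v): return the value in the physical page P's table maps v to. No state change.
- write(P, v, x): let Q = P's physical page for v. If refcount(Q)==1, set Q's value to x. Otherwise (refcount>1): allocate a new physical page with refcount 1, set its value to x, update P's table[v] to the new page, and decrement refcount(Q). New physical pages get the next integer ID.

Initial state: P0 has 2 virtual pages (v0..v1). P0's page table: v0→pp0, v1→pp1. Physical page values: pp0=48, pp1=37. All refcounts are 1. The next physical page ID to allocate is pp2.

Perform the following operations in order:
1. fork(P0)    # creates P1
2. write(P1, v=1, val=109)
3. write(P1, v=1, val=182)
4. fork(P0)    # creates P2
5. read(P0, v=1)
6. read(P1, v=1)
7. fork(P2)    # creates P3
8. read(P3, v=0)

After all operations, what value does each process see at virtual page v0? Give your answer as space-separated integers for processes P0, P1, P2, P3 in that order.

Answer: 48 48 48 48

Derivation:
Op 1: fork(P0) -> P1. 2 ppages; refcounts: pp0:2 pp1:2
Op 2: write(P1, v1, 109). refcount(pp1)=2>1 -> COPY to pp2. 3 ppages; refcounts: pp0:2 pp1:1 pp2:1
Op 3: write(P1, v1, 182). refcount(pp2)=1 -> write in place. 3 ppages; refcounts: pp0:2 pp1:1 pp2:1
Op 4: fork(P0) -> P2. 3 ppages; refcounts: pp0:3 pp1:2 pp2:1
Op 5: read(P0, v1) -> 37. No state change.
Op 6: read(P1, v1) -> 182. No state change.
Op 7: fork(P2) -> P3. 3 ppages; refcounts: pp0:4 pp1:3 pp2:1
Op 8: read(P3, v0) -> 48. No state change.
P0: v0 -> pp0 = 48
P1: v0 -> pp0 = 48
P2: v0 -> pp0 = 48
P3: v0 -> pp0 = 48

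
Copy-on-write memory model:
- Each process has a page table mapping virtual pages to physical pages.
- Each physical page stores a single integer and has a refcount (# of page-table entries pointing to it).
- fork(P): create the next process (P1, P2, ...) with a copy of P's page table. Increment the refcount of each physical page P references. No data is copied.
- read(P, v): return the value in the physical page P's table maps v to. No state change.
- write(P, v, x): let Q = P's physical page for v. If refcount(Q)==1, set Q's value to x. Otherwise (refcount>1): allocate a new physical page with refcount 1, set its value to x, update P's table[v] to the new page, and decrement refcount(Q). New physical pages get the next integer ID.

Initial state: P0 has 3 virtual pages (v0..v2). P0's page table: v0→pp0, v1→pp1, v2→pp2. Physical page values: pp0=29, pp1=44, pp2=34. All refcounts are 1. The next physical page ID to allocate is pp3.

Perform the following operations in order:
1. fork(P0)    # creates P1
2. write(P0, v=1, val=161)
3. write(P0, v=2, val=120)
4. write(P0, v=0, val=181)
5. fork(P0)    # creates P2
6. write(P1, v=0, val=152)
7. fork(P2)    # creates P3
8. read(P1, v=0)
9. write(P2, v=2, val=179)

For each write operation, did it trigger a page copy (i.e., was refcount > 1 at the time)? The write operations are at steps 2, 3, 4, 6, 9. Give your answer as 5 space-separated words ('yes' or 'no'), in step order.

Op 1: fork(P0) -> P1. 3 ppages; refcounts: pp0:2 pp1:2 pp2:2
Op 2: write(P0, v1, 161). refcount(pp1)=2>1 -> COPY to pp3. 4 ppages; refcounts: pp0:2 pp1:1 pp2:2 pp3:1
Op 3: write(P0, v2, 120). refcount(pp2)=2>1 -> COPY to pp4. 5 ppages; refcounts: pp0:2 pp1:1 pp2:1 pp3:1 pp4:1
Op 4: write(P0, v0, 181). refcount(pp0)=2>1 -> COPY to pp5. 6 ppages; refcounts: pp0:1 pp1:1 pp2:1 pp3:1 pp4:1 pp5:1
Op 5: fork(P0) -> P2. 6 ppages; refcounts: pp0:1 pp1:1 pp2:1 pp3:2 pp4:2 pp5:2
Op 6: write(P1, v0, 152). refcount(pp0)=1 -> write in place. 6 ppages; refcounts: pp0:1 pp1:1 pp2:1 pp3:2 pp4:2 pp5:2
Op 7: fork(P2) -> P3. 6 ppages; refcounts: pp0:1 pp1:1 pp2:1 pp3:3 pp4:3 pp5:3
Op 8: read(P1, v0) -> 152. No state change.
Op 9: write(P2, v2, 179). refcount(pp4)=3>1 -> COPY to pp6. 7 ppages; refcounts: pp0:1 pp1:1 pp2:1 pp3:3 pp4:2 pp5:3 pp6:1

yes yes yes no yes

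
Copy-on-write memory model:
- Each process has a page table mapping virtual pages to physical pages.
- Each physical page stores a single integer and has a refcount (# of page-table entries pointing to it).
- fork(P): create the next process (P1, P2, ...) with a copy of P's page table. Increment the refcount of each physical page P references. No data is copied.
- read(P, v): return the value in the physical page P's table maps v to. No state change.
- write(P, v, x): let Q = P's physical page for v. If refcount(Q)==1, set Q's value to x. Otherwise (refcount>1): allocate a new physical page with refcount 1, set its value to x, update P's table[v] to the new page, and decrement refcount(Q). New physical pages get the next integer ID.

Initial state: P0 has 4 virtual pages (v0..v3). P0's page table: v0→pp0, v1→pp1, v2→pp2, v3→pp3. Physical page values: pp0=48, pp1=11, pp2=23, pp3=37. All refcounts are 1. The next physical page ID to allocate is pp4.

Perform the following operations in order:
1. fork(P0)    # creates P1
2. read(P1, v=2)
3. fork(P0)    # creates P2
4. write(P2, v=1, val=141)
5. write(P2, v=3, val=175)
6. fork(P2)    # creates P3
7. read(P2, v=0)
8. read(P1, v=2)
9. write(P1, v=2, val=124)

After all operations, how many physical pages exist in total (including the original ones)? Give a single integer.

Op 1: fork(P0) -> P1. 4 ppages; refcounts: pp0:2 pp1:2 pp2:2 pp3:2
Op 2: read(P1, v2) -> 23. No state change.
Op 3: fork(P0) -> P2. 4 ppages; refcounts: pp0:3 pp1:3 pp2:3 pp3:3
Op 4: write(P2, v1, 141). refcount(pp1)=3>1 -> COPY to pp4. 5 ppages; refcounts: pp0:3 pp1:2 pp2:3 pp3:3 pp4:1
Op 5: write(P2, v3, 175). refcount(pp3)=3>1 -> COPY to pp5. 6 ppages; refcounts: pp0:3 pp1:2 pp2:3 pp3:2 pp4:1 pp5:1
Op 6: fork(P2) -> P3. 6 ppages; refcounts: pp0:4 pp1:2 pp2:4 pp3:2 pp4:2 pp5:2
Op 7: read(P2, v0) -> 48. No state change.
Op 8: read(P1, v2) -> 23. No state change.
Op 9: write(P1, v2, 124). refcount(pp2)=4>1 -> COPY to pp6. 7 ppages; refcounts: pp0:4 pp1:2 pp2:3 pp3:2 pp4:2 pp5:2 pp6:1

Answer: 7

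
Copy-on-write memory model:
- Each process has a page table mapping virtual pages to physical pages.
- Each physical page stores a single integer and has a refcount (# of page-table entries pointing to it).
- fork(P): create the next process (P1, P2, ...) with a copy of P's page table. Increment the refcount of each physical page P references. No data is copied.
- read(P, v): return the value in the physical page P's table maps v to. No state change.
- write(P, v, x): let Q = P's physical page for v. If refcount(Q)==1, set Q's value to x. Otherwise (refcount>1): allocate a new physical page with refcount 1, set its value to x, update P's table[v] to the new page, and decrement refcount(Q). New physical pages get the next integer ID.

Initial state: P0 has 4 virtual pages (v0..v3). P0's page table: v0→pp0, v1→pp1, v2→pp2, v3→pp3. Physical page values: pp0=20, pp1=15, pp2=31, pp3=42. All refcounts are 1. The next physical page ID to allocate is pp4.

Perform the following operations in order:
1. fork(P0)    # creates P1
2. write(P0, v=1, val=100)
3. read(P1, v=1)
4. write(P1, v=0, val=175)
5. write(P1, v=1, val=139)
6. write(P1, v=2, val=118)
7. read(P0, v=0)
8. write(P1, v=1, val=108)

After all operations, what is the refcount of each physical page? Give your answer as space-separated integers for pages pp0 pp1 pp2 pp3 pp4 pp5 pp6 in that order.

Answer: 1 1 1 2 1 1 1

Derivation:
Op 1: fork(P0) -> P1. 4 ppages; refcounts: pp0:2 pp1:2 pp2:2 pp3:2
Op 2: write(P0, v1, 100). refcount(pp1)=2>1 -> COPY to pp4. 5 ppages; refcounts: pp0:2 pp1:1 pp2:2 pp3:2 pp4:1
Op 3: read(P1, v1) -> 15. No state change.
Op 4: write(P1, v0, 175). refcount(pp0)=2>1 -> COPY to pp5. 6 ppages; refcounts: pp0:1 pp1:1 pp2:2 pp3:2 pp4:1 pp5:1
Op 5: write(P1, v1, 139). refcount(pp1)=1 -> write in place. 6 ppages; refcounts: pp0:1 pp1:1 pp2:2 pp3:2 pp4:1 pp5:1
Op 6: write(P1, v2, 118). refcount(pp2)=2>1 -> COPY to pp6. 7 ppages; refcounts: pp0:1 pp1:1 pp2:1 pp3:2 pp4:1 pp5:1 pp6:1
Op 7: read(P0, v0) -> 20. No state change.
Op 8: write(P1, v1, 108). refcount(pp1)=1 -> write in place. 7 ppages; refcounts: pp0:1 pp1:1 pp2:1 pp3:2 pp4:1 pp5:1 pp6:1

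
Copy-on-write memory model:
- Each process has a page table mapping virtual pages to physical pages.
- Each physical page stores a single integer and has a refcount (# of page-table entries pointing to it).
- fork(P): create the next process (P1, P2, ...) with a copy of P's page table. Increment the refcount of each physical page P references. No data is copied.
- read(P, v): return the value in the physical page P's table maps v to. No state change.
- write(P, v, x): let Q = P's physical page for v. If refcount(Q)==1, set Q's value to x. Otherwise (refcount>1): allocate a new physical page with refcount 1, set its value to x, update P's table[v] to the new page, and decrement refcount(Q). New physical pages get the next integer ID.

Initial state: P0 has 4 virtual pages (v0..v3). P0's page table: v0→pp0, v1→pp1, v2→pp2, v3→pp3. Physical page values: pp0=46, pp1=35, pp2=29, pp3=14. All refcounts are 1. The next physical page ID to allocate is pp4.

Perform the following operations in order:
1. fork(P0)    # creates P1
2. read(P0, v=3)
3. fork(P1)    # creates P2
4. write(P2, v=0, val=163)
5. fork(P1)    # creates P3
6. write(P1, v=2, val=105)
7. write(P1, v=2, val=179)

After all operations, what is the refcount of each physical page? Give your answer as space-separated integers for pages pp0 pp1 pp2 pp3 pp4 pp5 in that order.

Answer: 3 4 3 4 1 1

Derivation:
Op 1: fork(P0) -> P1. 4 ppages; refcounts: pp0:2 pp1:2 pp2:2 pp3:2
Op 2: read(P0, v3) -> 14. No state change.
Op 3: fork(P1) -> P2. 4 ppages; refcounts: pp0:3 pp1:3 pp2:3 pp3:3
Op 4: write(P2, v0, 163). refcount(pp0)=3>1 -> COPY to pp4. 5 ppages; refcounts: pp0:2 pp1:3 pp2:3 pp3:3 pp4:1
Op 5: fork(P1) -> P3. 5 ppages; refcounts: pp0:3 pp1:4 pp2:4 pp3:4 pp4:1
Op 6: write(P1, v2, 105). refcount(pp2)=4>1 -> COPY to pp5. 6 ppages; refcounts: pp0:3 pp1:4 pp2:3 pp3:4 pp4:1 pp5:1
Op 7: write(P1, v2, 179). refcount(pp5)=1 -> write in place. 6 ppages; refcounts: pp0:3 pp1:4 pp2:3 pp3:4 pp4:1 pp5:1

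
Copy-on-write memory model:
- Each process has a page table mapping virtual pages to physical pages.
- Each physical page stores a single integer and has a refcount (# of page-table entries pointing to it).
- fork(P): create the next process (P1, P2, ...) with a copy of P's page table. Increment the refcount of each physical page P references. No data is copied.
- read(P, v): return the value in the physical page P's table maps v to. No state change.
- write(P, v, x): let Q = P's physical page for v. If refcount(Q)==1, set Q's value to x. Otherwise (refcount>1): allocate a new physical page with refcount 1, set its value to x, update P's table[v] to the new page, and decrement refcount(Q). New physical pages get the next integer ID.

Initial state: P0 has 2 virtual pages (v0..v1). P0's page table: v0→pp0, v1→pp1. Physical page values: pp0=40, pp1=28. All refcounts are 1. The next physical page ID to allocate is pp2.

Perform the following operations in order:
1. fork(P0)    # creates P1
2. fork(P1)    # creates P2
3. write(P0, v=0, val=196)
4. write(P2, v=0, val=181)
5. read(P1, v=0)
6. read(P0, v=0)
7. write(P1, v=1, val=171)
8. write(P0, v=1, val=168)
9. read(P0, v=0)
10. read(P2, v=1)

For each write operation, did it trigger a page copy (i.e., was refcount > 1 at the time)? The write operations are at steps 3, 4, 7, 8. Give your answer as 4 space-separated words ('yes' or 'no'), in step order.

Op 1: fork(P0) -> P1. 2 ppages; refcounts: pp0:2 pp1:2
Op 2: fork(P1) -> P2. 2 ppages; refcounts: pp0:3 pp1:3
Op 3: write(P0, v0, 196). refcount(pp0)=3>1 -> COPY to pp2. 3 ppages; refcounts: pp0:2 pp1:3 pp2:1
Op 4: write(P2, v0, 181). refcount(pp0)=2>1 -> COPY to pp3. 4 ppages; refcounts: pp0:1 pp1:3 pp2:1 pp3:1
Op 5: read(P1, v0) -> 40. No state change.
Op 6: read(P0, v0) -> 196. No state change.
Op 7: write(P1, v1, 171). refcount(pp1)=3>1 -> COPY to pp4. 5 ppages; refcounts: pp0:1 pp1:2 pp2:1 pp3:1 pp4:1
Op 8: write(P0, v1, 168). refcount(pp1)=2>1 -> COPY to pp5. 6 ppages; refcounts: pp0:1 pp1:1 pp2:1 pp3:1 pp4:1 pp5:1
Op 9: read(P0, v0) -> 196. No state change.
Op 10: read(P2, v1) -> 28. No state change.

yes yes yes yes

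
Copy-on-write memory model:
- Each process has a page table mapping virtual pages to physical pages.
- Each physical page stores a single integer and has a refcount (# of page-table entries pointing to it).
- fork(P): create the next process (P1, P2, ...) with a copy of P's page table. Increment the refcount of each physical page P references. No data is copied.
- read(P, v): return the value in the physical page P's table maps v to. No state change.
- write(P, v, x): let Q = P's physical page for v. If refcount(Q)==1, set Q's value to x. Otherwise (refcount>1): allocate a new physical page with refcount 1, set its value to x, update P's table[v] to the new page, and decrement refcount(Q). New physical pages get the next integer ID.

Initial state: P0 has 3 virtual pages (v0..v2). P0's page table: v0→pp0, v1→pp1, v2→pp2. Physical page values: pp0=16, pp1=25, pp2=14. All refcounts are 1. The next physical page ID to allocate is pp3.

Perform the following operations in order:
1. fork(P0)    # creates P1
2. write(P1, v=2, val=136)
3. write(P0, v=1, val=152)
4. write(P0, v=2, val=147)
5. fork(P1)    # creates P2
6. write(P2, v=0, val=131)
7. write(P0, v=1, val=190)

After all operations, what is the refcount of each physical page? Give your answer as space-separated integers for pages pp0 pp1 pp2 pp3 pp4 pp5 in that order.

Op 1: fork(P0) -> P1. 3 ppages; refcounts: pp0:2 pp1:2 pp2:2
Op 2: write(P1, v2, 136). refcount(pp2)=2>1 -> COPY to pp3. 4 ppages; refcounts: pp0:2 pp1:2 pp2:1 pp3:1
Op 3: write(P0, v1, 152). refcount(pp1)=2>1 -> COPY to pp4. 5 ppages; refcounts: pp0:2 pp1:1 pp2:1 pp3:1 pp4:1
Op 4: write(P0, v2, 147). refcount(pp2)=1 -> write in place. 5 ppages; refcounts: pp0:2 pp1:1 pp2:1 pp3:1 pp4:1
Op 5: fork(P1) -> P2. 5 ppages; refcounts: pp0:3 pp1:2 pp2:1 pp3:2 pp4:1
Op 6: write(P2, v0, 131). refcount(pp0)=3>1 -> COPY to pp5. 6 ppages; refcounts: pp0:2 pp1:2 pp2:1 pp3:2 pp4:1 pp5:1
Op 7: write(P0, v1, 190). refcount(pp4)=1 -> write in place. 6 ppages; refcounts: pp0:2 pp1:2 pp2:1 pp3:2 pp4:1 pp5:1

Answer: 2 2 1 2 1 1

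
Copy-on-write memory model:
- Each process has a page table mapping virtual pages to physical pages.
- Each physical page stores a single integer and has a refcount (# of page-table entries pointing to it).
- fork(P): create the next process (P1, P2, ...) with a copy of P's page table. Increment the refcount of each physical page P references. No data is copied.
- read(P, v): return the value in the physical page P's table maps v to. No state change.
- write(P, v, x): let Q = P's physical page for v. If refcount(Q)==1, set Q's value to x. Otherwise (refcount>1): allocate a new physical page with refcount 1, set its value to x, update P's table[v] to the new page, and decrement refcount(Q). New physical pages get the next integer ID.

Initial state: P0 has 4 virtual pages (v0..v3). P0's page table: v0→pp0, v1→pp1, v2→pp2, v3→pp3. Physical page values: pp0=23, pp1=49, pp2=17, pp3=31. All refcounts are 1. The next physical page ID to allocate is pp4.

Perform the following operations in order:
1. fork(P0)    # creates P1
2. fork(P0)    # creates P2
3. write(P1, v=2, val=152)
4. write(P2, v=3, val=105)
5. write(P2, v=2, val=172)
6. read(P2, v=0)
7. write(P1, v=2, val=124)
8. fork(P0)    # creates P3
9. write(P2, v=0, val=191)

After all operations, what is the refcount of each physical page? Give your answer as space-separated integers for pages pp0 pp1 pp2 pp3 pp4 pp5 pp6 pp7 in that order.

Op 1: fork(P0) -> P1. 4 ppages; refcounts: pp0:2 pp1:2 pp2:2 pp3:2
Op 2: fork(P0) -> P2. 4 ppages; refcounts: pp0:3 pp1:3 pp2:3 pp3:3
Op 3: write(P1, v2, 152). refcount(pp2)=3>1 -> COPY to pp4. 5 ppages; refcounts: pp0:3 pp1:3 pp2:2 pp3:3 pp4:1
Op 4: write(P2, v3, 105). refcount(pp3)=3>1 -> COPY to pp5. 6 ppages; refcounts: pp0:3 pp1:3 pp2:2 pp3:2 pp4:1 pp5:1
Op 5: write(P2, v2, 172). refcount(pp2)=2>1 -> COPY to pp6. 7 ppages; refcounts: pp0:3 pp1:3 pp2:1 pp3:2 pp4:1 pp5:1 pp6:1
Op 6: read(P2, v0) -> 23. No state change.
Op 7: write(P1, v2, 124). refcount(pp4)=1 -> write in place. 7 ppages; refcounts: pp0:3 pp1:3 pp2:1 pp3:2 pp4:1 pp5:1 pp6:1
Op 8: fork(P0) -> P3. 7 ppages; refcounts: pp0:4 pp1:4 pp2:2 pp3:3 pp4:1 pp5:1 pp6:1
Op 9: write(P2, v0, 191). refcount(pp0)=4>1 -> COPY to pp7. 8 ppages; refcounts: pp0:3 pp1:4 pp2:2 pp3:3 pp4:1 pp5:1 pp6:1 pp7:1

Answer: 3 4 2 3 1 1 1 1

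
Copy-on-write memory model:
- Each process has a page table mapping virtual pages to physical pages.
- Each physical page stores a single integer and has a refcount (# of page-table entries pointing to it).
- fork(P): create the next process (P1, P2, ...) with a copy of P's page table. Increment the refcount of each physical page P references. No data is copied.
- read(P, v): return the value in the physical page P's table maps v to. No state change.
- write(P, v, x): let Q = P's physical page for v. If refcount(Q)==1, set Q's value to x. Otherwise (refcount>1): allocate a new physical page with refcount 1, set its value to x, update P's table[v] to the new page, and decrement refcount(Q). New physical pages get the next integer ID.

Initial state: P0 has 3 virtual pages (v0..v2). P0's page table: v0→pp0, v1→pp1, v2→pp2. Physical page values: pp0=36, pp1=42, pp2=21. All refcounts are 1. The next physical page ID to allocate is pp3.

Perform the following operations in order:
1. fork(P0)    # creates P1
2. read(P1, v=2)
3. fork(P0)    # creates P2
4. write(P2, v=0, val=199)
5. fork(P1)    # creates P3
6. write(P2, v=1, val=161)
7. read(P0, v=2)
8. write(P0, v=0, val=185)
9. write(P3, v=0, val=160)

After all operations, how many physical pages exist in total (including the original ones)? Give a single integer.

Answer: 7

Derivation:
Op 1: fork(P0) -> P1. 3 ppages; refcounts: pp0:2 pp1:2 pp2:2
Op 2: read(P1, v2) -> 21. No state change.
Op 3: fork(P0) -> P2. 3 ppages; refcounts: pp0:3 pp1:3 pp2:3
Op 4: write(P2, v0, 199). refcount(pp0)=3>1 -> COPY to pp3. 4 ppages; refcounts: pp0:2 pp1:3 pp2:3 pp3:1
Op 5: fork(P1) -> P3. 4 ppages; refcounts: pp0:3 pp1:4 pp2:4 pp3:1
Op 6: write(P2, v1, 161). refcount(pp1)=4>1 -> COPY to pp4. 5 ppages; refcounts: pp0:3 pp1:3 pp2:4 pp3:1 pp4:1
Op 7: read(P0, v2) -> 21. No state change.
Op 8: write(P0, v0, 185). refcount(pp0)=3>1 -> COPY to pp5. 6 ppages; refcounts: pp0:2 pp1:3 pp2:4 pp3:1 pp4:1 pp5:1
Op 9: write(P3, v0, 160). refcount(pp0)=2>1 -> COPY to pp6. 7 ppages; refcounts: pp0:1 pp1:3 pp2:4 pp3:1 pp4:1 pp5:1 pp6:1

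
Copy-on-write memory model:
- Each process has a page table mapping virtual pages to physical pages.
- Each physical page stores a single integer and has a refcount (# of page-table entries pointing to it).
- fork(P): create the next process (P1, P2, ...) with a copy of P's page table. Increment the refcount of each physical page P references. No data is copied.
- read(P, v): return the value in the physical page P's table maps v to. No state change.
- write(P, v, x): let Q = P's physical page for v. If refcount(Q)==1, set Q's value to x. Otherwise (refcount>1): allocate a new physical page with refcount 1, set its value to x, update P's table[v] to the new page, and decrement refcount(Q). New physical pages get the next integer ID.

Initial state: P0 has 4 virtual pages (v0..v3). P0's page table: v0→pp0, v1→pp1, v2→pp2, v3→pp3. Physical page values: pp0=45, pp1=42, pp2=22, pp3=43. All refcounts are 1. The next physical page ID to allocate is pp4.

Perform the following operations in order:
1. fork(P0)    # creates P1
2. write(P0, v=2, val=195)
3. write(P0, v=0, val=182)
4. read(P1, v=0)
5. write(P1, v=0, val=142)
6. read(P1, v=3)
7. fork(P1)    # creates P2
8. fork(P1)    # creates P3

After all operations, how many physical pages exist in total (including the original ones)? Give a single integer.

Op 1: fork(P0) -> P1. 4 ppages; refcounts: pp0:2 pp1:2 pp2:2 pp3:2
Op 2: write(P0, v2, 195). refcount(pp2)=2>1 -> COPY to pp4. 5 ppages; refcounts: pp0:2 pp1:2 pp2:1 pp3:2 pp4:1
Op 3: write(P0, v0, 182). refcount(pp0)=2>1 -> COPY to pp5. 6 ppages; refcounts: pp0:1 pp1:2 pp2:1 pp3:2 pp4:1 pp5:1
Op 4: read(P1, v0) -> 45. No state change.
Op 5: write(P1, v0, 142). refcount(pp0)=1 -> write in place. 6 ppages; refcounts: pp0:1 pp1:2 pp2:1 pp3:2 pp4:1 pp5:1
Op 6: read(P1, v3) -> 43. No state change.
Op 7: fork(P1) -> P2. 6 ppages; refcounts: pp0:2 pp1:3 pp2:2 pp3:3 pp4:1 pp5:1
Op 8: fork(P1) -> P3. 6 ppages; refcounts: pp0:3 pp1:4 pp2:3 pp3:4 pp4:1 pp5:1

Answer: 6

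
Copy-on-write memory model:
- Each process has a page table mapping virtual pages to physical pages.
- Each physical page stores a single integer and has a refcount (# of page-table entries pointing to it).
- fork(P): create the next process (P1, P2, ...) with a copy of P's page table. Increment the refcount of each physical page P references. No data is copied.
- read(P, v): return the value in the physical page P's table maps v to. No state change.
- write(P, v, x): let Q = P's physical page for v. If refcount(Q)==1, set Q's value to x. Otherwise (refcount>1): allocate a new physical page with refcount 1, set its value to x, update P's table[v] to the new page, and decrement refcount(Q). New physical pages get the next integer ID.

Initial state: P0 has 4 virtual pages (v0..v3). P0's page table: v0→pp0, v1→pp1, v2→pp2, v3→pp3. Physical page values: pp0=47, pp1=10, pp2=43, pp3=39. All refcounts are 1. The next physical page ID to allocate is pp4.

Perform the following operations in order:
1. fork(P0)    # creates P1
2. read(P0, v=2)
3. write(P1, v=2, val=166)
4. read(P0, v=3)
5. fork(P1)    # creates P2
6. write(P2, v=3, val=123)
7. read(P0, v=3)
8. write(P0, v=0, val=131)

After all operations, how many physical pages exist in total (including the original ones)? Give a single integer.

Op 1: fork(P0) -> P1. 4 ppages; refcounts: pp0:2 pp1:2 pp2:2 pp3:2
Op 2: read(P0, v2) -> 43. No state change.
Op 3: write(P1, v2, 166). refcount(pp2)=2>1 -> COPY to pp4. 5 ppages; refcounts: pp0:2 pp1:2 pp2:1 pp3:2 pp4:1
Op 4: read(P0, v3) -> 39. No state change.
Op 5: fork(P1) -> P2. 5 ppages; refcounts: pp0:3 pp1:3 pp2:1 pp3:3 pp4:2
Op 6: write(P2, v3, 123). refcount(pp3)=3>1 -> COPY to pp5. 6 ppages; refcounts: pp0:3 pp1:3 pp2:1 pp3:2 pp4:2 pp5:1
Op 7: read(P0, v3) -> 39. No state change.
Op 8: write(P0, v0, 131). refcount(pp0)=3>1 -> COPY to pp6. 7 ppages; refcounts: pp0:2 pp1:3 pp2:1 pp3:2 pp4:2 pp5:1 pp6:1

Answer: 7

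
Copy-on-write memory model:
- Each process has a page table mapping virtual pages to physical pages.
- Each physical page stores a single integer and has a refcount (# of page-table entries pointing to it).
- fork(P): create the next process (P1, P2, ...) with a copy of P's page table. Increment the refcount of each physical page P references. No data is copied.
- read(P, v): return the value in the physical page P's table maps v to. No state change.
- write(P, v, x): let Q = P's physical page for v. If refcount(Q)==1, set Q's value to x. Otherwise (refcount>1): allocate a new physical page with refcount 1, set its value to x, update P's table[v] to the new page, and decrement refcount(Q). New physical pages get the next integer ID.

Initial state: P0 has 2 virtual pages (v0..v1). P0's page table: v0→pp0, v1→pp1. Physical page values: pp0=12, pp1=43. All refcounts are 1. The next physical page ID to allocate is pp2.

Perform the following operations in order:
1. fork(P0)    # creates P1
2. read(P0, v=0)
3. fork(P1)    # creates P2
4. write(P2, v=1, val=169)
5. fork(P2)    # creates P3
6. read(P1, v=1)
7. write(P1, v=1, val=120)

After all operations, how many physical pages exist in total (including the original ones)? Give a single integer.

Op 1: fork(P0) -> P1. 2 ppages; refcounts: pp0:2 pp1:2
Op 2: read(P0, v0) -> 12. No state change.
Op 3: fork(P1) -> P2. 2 ppages; refcounts: pp0:3 pp1:3
Op 4: write(P2, v1, 169). refcount(pp1)=3>1 -> COPY to pp2. 3 ppages; refcounts: pp0:3 pp1:2 pp2:1
Op 5: fork(P2) -> P3. 3 ppages; refcounts: pp0:4 pp1:2 pp2:2
Op 6: read(P1, v1) -> 43. No state change.
Op 7: write(P1, v1, 120). refcount(pp1)=2>1 -> COPY to pp3. 4 ppages; refcounts: pp0:4 pp1:1 pp2:2 pp3:1

Answer: 4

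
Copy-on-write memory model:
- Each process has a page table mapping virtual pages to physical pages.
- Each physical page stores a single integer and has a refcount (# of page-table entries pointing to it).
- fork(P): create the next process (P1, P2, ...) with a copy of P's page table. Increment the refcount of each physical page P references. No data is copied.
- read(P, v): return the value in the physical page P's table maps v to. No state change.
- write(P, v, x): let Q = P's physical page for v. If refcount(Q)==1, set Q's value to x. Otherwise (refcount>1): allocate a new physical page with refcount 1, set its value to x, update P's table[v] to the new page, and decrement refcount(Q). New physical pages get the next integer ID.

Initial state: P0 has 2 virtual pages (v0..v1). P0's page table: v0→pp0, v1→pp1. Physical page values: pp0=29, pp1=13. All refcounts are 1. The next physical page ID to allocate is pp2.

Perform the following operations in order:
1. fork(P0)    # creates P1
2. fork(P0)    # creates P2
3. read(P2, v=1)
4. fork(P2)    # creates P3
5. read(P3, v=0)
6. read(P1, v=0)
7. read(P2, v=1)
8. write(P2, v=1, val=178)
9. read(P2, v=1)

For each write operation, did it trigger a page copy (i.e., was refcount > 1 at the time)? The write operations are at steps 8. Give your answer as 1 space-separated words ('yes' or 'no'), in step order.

Op 1: fork(P0) -> P1. 2 ppages; refcounts: pp0:2 pp1:2
Op 2: fork(P0) -> P2. 2 ppages; refcounts: pp0:3 pp1:3
Op 3: read(P2, v1) -> 13. No state change.
Op 4: fork(P2) -> P3. 2 ppages; refcounts: pp0:4 pp1:4
Op 5: read(P3, v0) -> 29. No state change.
Op 6: read(P1, v0) -> 29. No state change.
Op 7: read(P2, v1) -> 13. No state change.
Op 8: write(P2, v1, 178). refcount(pp1)=4>1 -> COPY to pp2. 3 ppages; refcounts: pp0:4 pp1:3 pp2:1
Op 9: read(P2, v1) -> 178. No state change.

yes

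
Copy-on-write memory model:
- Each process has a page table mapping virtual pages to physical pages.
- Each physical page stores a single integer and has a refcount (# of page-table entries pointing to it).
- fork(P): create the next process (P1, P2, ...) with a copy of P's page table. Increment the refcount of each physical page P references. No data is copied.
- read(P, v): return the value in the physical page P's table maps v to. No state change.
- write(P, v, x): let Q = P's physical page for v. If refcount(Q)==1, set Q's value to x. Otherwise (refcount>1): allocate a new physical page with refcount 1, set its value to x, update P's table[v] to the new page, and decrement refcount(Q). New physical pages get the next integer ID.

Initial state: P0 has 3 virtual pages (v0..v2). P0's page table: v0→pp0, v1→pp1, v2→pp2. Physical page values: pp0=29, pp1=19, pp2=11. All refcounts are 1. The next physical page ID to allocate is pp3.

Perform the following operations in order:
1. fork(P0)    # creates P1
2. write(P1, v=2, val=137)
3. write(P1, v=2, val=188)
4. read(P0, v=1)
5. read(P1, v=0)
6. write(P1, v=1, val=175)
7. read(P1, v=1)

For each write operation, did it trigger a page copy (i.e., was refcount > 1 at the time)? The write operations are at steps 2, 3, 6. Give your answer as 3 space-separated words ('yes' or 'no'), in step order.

Op 1: fork(P0) -> P1. 3 ppages; refcounts: pp0:2 pp1:2 pp2:2
Op 2: write(P1, v2, 137). refcount(pp2)=2>1 -> COPY to pp3. 4 ppages; refcounts: pp0:2 pp1:2 pp2:1 pp3:1
Op 3: write(P1, v2, 188). refcount(pp3)=1 -> write in place. 4 ppages; refcounts: pp0:2 pp1:2 pp2:1 pp3:1
Op 4: read(P0, v1) -> 19. No state change.
Op 5: read(P1, v0) -> 29. No state change.
Op 6: write(P1, v1, 175). refcount(pp1)=2>1 -> COPY to pp4. 5 ppages; refcounts: pp0:2 pp1:1 pp2:1 pp3:1 pp4:1
Op 7: read(P1, v1) -> 175. No state change.

yes no yes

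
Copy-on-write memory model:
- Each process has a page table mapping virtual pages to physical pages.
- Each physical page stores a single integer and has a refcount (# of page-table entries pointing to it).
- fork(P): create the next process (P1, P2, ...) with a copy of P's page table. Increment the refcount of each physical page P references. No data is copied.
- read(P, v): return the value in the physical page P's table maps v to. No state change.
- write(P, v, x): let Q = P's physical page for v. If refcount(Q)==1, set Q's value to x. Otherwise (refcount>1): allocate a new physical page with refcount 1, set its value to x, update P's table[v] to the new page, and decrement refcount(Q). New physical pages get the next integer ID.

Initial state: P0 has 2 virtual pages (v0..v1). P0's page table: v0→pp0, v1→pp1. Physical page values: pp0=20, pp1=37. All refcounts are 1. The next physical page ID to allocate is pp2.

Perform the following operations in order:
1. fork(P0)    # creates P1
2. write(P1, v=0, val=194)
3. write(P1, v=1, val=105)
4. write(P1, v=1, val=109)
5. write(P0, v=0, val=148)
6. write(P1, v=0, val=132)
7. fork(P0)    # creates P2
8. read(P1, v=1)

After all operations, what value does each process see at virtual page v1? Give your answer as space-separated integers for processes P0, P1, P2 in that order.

Op 1: fork(P0) -> P1. 2 ppages; refcounts: pp0:2 pp1:2
Op 2: write(P1, v0, 194). refcount(pp0)=2>1 -> COPY to pp2. 3 ppages; refcounts: pp0:1 pp1:2 pp2:1
Op 3: write(P1, v1, 105). refcount(pp1)=2>1 -> COPY to pp3. 4 ppages; refcounts: pp0:1 pp1:1 pp2:1 pp3:1
Op 4: write(P1, v1, 109). refcount(pp3)=1 -> write in place. 4 ppages; refcounts: pp0:1 pp1:1 pp2:1 pp3:1
Op 5: write(P0, v0, 148). refcount(pp0)=1 -> write in place. 4 ppages; refcounts: pp0:1 pp1:1 pp2:1 pp3:1
Op 6: write(P1, v0, 132). refcount(pp2)=1 -> write in place. 4 ppages; refcounts: pp0:1 pp1:1 pp2:1 pp3:1
Op 7: fork(P0) -> P2. 4 ppages; refcounts: pp0:2 pp1:2 pp2:1 pp3:1
Op 8: read(P1, v1) -> 109. No state change.
P0: v1 -> pp1 = 37
P1: v1 -> pp3 = 109
P2: v1 -> pp1 = 37

Answer: 37 109 37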